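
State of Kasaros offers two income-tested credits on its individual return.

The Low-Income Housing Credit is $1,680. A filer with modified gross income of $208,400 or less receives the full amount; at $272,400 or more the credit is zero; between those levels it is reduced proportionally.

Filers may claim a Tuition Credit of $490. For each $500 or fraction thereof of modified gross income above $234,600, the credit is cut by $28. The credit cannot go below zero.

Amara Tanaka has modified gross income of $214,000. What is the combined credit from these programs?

$2,023

Low-Income Housing Credit: $214,000 is $5,600 into a $64,000 phase-out range, leaving 58,400/64,000 of the credit: $1,680 × 58,400/64,000 = $1,533.
Tuition Credit: $214,000 is at or below the $234,600 threshold, so the full $490 applies.
Total: $1,533 + $490 = $2,023.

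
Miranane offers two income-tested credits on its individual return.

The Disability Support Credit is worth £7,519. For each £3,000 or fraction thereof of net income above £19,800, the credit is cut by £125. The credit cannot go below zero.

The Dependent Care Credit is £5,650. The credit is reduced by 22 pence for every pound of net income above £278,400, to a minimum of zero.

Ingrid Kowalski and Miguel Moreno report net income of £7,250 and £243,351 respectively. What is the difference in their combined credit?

Ingrid (£7,250): Disability Support Credit: £7,250 is at or below the £19,800 threshold, so the full £7,519 applies. Dependent Care Credit: £7,250 is at or below the £278,400 threshold, so the full £5,650 applies. total £7,519 + £5,650 = £13,169
Miguel (£243,351): Disability Support Credit: income exceeds £19,800 by £223,551 → 75 increments × £125 = £9,375 ≥ base, so the credit is £0. Dependent Care Credit: £243,351 is at or below the £278,400 threshold, so the full £5,650 applies. total £0 + £5,650 = £5,650
Difference: |£13,169 − £5,650| = £7,519.

£7,519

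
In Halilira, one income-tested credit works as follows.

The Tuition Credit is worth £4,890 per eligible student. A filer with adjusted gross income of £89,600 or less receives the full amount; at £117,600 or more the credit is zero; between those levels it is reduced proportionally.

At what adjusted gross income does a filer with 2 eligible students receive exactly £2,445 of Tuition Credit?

Full credit = 2 × £4,890 = £9,780.
£2,445 is 2,445/9,780 of the full £9,780, so 7,335/9,780 of the £28,000 range has been used: income = £89,600 + £28,000 × 7,335/9,780 = £110,600.

£110,600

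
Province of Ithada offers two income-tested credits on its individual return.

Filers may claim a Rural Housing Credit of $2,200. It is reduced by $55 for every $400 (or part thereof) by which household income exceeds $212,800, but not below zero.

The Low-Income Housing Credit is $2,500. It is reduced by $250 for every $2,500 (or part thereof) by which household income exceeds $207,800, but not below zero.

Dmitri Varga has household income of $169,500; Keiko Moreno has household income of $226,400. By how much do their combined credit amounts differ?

Dmitri ($169,500): Rural Housing Credit: $169,500 is at or below the $212,800 threshold, so the full $2,200 applies. Low-Income Housing Credit: $169,500 is at or below the $207,800 threshold, so the full $2,500 applies. total $2,200 + $2,500 = $4,700
Keiko ($226,400): Rural Housing Credit: income exceeds $212,800 by $13,600, which is 34 full-or-partial $400 increments; reduction = 34 × $55 = $1,870, leaving $330. Low-Income Housing Credit: income exceeds $207,800 by $18,600, which is 8 full-or-partial $2,500 increments; reduction = 8 × $250 = $2,000, leaving $500. total $330 + $500 = $830
Difference: |$4,700 − $830| = $3,870.

$3,870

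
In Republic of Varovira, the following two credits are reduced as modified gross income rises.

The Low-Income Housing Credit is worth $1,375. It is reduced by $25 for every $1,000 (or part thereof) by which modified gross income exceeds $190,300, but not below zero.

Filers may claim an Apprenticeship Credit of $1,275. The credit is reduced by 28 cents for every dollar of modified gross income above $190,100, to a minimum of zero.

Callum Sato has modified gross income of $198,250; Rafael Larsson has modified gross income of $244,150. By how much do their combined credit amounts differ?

$1,150

Callum ($198,250): Low-Income Housing Credit: income exceeds $190,300 by $7,950, which is 8 full-or-partial $1,000 increments; reduction = 8 × $25 = $200, leaving $1,175. Apprenticeship Credit: 28% of the $8,150 excess over $190,100 is $2,282 ≥ base, so the credit is $0. total $1,175 + $0 = $1,175
Rafael ($244,150): Low-Income Housing Credit: income exceeds $190,300 by $53,850, which is 54 full-or-partial $1,000 increments; reduction = 54 × $25 = $1,350, leaving $25. Apprenticeship Credit: 28% of the $54,050 excess over $190,100 is $15,134 ≥ base, so the credit is $0. total $25 + $0 = $25
Difference: |$1,175 − $25| = $1,150.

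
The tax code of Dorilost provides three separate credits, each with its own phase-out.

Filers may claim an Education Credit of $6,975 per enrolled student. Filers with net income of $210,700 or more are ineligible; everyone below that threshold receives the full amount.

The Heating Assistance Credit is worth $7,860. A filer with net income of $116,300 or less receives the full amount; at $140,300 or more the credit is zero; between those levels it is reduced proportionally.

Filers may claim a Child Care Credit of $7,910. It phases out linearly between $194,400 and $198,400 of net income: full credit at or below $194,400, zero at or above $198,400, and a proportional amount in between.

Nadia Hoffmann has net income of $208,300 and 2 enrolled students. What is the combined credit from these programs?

$13,950

Education Credit: base = 2 × $6,975 = $13,950. $208,300 is below the $210,700 cutoff, so the full $13,950 applies.
Heating Assistance Credit: $208,300 is at or above $140,300, so the credit is $0.
Child Care Credit: $208,300 is at or above $198,400, so the credit is $0.
Total: $13,950 + $0 + $0 = $13,950.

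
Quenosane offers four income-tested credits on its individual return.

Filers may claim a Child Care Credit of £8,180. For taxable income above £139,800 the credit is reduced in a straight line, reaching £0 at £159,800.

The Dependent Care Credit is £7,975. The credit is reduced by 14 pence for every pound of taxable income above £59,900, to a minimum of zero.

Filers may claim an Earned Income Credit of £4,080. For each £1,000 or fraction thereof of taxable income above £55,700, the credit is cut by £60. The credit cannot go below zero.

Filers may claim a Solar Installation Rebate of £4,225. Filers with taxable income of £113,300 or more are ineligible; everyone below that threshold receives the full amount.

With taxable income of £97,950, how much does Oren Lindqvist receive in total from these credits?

Child Care Credit: £97,950 is at or below the £139,800 threshold, so the full £8,180 applies.
Dependent Care Credit: 14% of the £38,050 excess over £59,900 is £5,327; credit = £7,975 − £5,327 = £2,648.
Earned Income Credit: income exceeds £55,700 by £42,250, which is 43 full-or-partial £1,000 increments; reduction = 43 × £60 = £2,580, leaving £1,500.
Solar Installation Rebate: £97,950 is below the £113,300 cutoff, so the full £4,225 applies.
Total: £8,180 + £2,648 + £1,500 + £4,225 = £16,553.

£16,553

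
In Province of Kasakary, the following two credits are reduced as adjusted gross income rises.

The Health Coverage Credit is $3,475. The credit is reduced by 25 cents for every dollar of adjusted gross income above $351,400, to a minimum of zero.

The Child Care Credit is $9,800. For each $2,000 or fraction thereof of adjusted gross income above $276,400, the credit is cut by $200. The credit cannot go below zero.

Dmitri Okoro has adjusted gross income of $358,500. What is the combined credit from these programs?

Health Coverage Credit: 25% of the $7,100 excess over $351,400 is $1,775; credit = $3,475 − $1,775 = $1,700.
Child Care Credit: income exceeds $276,400 by $82,100, which is 42 full-or-partial $2,000 increments; reduction = 42 × $200 = $8,400, leaving $1,400.
Total: $1,700 + $1,400 = $3,100.

$3,100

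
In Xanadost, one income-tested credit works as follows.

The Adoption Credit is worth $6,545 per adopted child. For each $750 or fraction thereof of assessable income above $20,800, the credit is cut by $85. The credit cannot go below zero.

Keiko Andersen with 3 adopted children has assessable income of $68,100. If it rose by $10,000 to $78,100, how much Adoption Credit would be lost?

At $68,100 — base = 3 × $6,545 = $19,635. income exceeds $20,800 by $47,300, which is 64 full-or-partial $750 increments; reduction = 64 × $85 = $5,440, leaving $14,195.
At $78,100 — base = 3 × $6,545 = $19,635. income exceeds $20,800 by $57,300, which is 77 full-or-partial $750 increments; reduction = 77 × $85 = $6,545, leaving $13,090.
Lost: $14,195 − $13,090 = $1,105.

$1,105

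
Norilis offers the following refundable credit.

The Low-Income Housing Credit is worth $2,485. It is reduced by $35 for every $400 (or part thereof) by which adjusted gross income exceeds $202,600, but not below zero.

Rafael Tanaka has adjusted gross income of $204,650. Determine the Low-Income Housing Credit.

$2,275

Low-Income Housing Credit: income exceeds $202,600 by $2,050, which is 6 full-or-partial $400 increments; reduction = 6 × $35 = $210, leaving $2,275.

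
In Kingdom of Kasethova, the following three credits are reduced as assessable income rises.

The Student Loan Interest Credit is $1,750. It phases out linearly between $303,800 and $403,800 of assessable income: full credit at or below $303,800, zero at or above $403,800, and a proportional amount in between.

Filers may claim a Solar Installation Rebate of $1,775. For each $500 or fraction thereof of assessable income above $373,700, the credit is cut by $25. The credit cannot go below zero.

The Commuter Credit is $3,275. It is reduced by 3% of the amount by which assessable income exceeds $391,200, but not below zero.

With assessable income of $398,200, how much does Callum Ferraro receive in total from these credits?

Student Loan Interest Credit: $398,200 is $94,400 into a $100,000 phase-out range, leaving 5,600/100,000 of the credit: $1,750 × 5,600/100,000 = $98.
Solar Installation Rebate: income exceeds $373,700 by $24,500, which is 49 full-or-partial $500 increments; reduction = 49 × $25 = $1,225, leaving $550.
Commuter Credit: 3% of the $7,000 excess over $391,200 is $210; credit = $3,275 − $210 = $3,065.
Total: $98 + $550 + $3,065 = $3,713.

$3,713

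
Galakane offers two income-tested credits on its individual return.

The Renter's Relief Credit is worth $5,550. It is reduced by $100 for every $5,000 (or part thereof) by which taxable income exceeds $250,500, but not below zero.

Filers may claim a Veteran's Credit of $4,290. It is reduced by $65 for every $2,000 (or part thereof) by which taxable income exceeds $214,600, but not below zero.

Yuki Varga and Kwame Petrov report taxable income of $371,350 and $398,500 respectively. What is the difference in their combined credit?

Yuki ($371,350): Renter's Relief Credit: income exceeds $250,500 by $120,850, which is 25 full-or-partial $5,000 increments; reduction = 25 × $100 = $2,500, leaving $3,050. Veteran's Credit: income exceeds $214,600 by $156,750 → 79 increments × $65 = $5,135 ≥ base, so the credit is $0. total $3,050 + $0 = $3,050
Kwame ($398,500): Renter's Relief Credit: income exceeds $250,500 by $148,000, which is 30 full-or-partial $5,000 increments; reduction = 30 × $100 = $3,000, leaving $2,550. Veteran's Credit: income exceeds $214,600 by $183,900 → 92 increments × $65 = $5,980 ≥ base, so the credit is $0. total $2,550 + $0 = $2,550
Difference: |$3,050 − $2,550| = $500.

$500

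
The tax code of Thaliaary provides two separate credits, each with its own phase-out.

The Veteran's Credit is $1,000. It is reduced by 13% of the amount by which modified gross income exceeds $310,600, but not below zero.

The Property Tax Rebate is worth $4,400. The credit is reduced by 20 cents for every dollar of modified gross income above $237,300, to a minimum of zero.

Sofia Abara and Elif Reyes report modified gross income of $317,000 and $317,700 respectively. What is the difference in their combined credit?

Sofia ($317,000): Veteran's Credit: 13% of the $6,400 excess over $310,600 is $832; credit = $1,000 − $832 = $168. Property Tax Rebate: 20% of the $79,700 excess over $237,300 is $15,940 ≥ base, so the credit is $0. total $168 + $0 = $168
Elif ($317,700): Veteran's Credit: 13% of the $7,100 excess over $310,600 is $923; credit = $1,000 − $923 = $77. Property Tax Rebate: 20% of the $80,400 excess over $237,300 is $16,080 ≥ base, so the credit is $0. total $77 + $0 = $77
Difference: |$168 − $77| = $91.

$91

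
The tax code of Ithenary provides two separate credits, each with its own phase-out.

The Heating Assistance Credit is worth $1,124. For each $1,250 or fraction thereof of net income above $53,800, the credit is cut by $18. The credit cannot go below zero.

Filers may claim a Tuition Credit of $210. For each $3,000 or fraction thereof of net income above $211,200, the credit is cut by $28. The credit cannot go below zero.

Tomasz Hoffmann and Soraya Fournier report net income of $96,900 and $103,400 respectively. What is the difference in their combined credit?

Tomasz ($96,900): Heating Assistance Credit: income exceeds $53,800 by $43,100, which is 35 full-or-partial $1,250 increments; reduction = 35 × $18 = $630, leaving $494. Tuition Credit: $96,900 is at or below the $211,200 threshold, so the full $210 applies. total $494 + $210 = $704
Soraya ($103,400): Heating Assistance Credit: income exceeds $53,800 by $49,600, which is 40 full-or-partial $1,250 increments; reduction = 40 × $18 = $720, leaving $404. Tuition Credit: $103,400 is at or below the $211,200 threshold, so the full $210 applies. total $404 + $210 = $614
Difference: |$704 − $614| = $90.

$90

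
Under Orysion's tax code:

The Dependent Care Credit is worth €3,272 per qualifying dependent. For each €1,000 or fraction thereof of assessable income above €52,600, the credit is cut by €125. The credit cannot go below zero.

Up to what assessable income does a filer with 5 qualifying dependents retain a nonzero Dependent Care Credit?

Full credit = 5 × €3,272 = €16,360.
After 130 increments the reduction is 130 × €125 = €16,250, leaving €110; one more increment wipes it out. Increment 130 ends at excess 130 × €1,000 = €130,000, so the highest qualifying income is €52,600 + €130,000 = €182,600.

€182,600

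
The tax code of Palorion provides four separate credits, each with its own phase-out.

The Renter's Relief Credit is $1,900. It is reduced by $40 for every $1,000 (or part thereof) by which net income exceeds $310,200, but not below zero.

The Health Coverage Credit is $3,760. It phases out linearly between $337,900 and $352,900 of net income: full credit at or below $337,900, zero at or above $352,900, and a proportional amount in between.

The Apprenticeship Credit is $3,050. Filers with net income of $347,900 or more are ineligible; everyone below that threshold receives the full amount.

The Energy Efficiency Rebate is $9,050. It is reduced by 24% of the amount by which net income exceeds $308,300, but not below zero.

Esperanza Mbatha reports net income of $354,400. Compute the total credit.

$100

Renter's Relief Credit: income exceeds $310,200 by $44,200, which is 45 full-or-partial $1,000 increments; reduction = 45 × $40 = $1,800, leaving $100.
Health Coverage Credit: $354,400 is at or above $352,900, so the credit is $0.
Apprenticeship Credit: $354,400 meets or exceeds the $347,900 cutoff, so the credit is $0.
Energy Efficiency Rebate: 24% of the $46,100 excess over $308,300 is $11,064 ≥ base, so the credit is $0.
Total: $100 + $0 + $0 + $0 = $100.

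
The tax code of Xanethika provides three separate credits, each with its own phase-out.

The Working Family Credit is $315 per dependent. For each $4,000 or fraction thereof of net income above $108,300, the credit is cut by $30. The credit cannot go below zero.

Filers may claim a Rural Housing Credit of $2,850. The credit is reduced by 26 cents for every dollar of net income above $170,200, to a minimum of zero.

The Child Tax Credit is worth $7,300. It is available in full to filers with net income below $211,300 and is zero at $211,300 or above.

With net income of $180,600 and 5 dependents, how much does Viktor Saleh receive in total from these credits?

$8,451

Working Family Credit: base = 5 × $315 = $1,575. income exceeds $108,300 by $72,300, which is 19 full-or-partial $4,000 increments; reduction = 19 × $30 = $570, leaving $1,005.
Rural Housing Credit: 26% of the $10,400 excess over $170,200 is $2,704; credit = $2,850 − $2,704 = $146.
Child Tax Credit: $180,600 is below the $211,300 cutoff, so the full $7,300 applies.
Total: $1,005 + $146 + $7,300 = $8,451.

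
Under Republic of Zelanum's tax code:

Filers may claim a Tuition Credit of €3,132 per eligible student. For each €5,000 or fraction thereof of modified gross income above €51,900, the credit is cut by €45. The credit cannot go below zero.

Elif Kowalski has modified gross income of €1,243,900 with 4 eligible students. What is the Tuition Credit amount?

€1,773

Tuition Credit: base = 4 × €3,132 = €12,528. income exceeds €51,900 by €1,192,000, which is 239 full-or-partial €5,000 increments; reduction = 239 × €45 = €10,755, leaving €1,773.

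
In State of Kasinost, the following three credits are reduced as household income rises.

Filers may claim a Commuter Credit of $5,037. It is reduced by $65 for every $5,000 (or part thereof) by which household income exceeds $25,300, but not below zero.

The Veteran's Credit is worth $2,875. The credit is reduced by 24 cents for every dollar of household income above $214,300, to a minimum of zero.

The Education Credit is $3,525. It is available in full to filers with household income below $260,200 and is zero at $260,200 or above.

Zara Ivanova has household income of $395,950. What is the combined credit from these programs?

Commuter Credit: income exceeds $25,300 by $370,650, which is 75 full-or-partial $5,000 increments; reduction = 75 × $65 = $4,875, leaving $162.
Veteran's Credit: 24% of the $181,650 excess over $214,300 is $43,596 ≥ base, so the credit is $0.
Education Credit: $395,950 meets or exceeds the $260,200 cutoff, so the credit is $0.
Total: $162 + $0 + $0 = $162.

$162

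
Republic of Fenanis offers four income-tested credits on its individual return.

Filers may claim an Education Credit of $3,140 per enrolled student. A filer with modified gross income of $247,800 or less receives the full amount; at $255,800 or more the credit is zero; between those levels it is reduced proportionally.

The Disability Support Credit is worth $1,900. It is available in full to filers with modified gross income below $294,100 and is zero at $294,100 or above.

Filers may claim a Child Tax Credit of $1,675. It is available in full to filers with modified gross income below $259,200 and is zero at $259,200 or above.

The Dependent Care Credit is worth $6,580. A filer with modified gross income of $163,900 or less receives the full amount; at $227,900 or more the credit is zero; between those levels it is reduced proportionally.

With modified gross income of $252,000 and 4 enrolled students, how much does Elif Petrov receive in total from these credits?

$9,541

Education Credit: base = 4 × $3,140 = $12,560. $252,000 is $4,200 into a $8,000 phase-out range, leaving 3,800/8,000 of the credit: $12,560 × 3,800/8,000 = $5,966.
Disability Support Credit: $252,000 is below the $294,100 cutoff, so the full $1,900 applies.
Child Tax Credit: $252,000 is below the $259,200 cutoff, so the full $1,675 applies.
Dependent Care Credit: $252,000 is at or above $227,900, so the credit is $0.
Total: $5,966 + $1,900 + $1,675 + $0 = $9,541.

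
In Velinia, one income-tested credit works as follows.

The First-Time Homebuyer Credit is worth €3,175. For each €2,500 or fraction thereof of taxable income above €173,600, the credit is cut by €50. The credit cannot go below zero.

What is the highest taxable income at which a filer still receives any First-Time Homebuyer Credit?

After 63 increments the reduction is 63 × €50 = €3,150, leaving €25; one more increment wipes it out. Increment 63 ends at excess 63 × €2,500 = €157,500, so the highest qualifying income is €173,600 + €157,500 = €331,100.

€331,100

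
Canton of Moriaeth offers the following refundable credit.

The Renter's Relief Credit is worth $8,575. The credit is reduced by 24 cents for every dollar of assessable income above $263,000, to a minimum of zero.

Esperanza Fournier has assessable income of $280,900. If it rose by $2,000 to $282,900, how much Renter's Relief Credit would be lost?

$480

At $280,900 — 24% of the $17,900 excess over $263,000 is $4,296; credit = $8,575 − $4,296 = $4,279.
At $282,900 — 24% of the $19,900 excess over $263,000 is $4,776; credit = $8,575 − $4,776 = $3,799.
Lost: $4,279 − $3,799 = $480.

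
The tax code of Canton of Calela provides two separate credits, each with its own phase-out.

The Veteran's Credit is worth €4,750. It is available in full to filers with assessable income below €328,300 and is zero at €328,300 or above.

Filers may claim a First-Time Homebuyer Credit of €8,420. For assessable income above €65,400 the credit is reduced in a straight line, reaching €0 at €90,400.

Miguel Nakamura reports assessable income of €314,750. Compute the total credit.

€4,750

Veteran's Credit: €314,750 is below the €328,300 cutoff, so the full €4,750 applies.
First-Time Homebuyer Credit: €314,750 is at or above €90,400, so the credit is €0.
Total: €4,750 + €0 = €4,750.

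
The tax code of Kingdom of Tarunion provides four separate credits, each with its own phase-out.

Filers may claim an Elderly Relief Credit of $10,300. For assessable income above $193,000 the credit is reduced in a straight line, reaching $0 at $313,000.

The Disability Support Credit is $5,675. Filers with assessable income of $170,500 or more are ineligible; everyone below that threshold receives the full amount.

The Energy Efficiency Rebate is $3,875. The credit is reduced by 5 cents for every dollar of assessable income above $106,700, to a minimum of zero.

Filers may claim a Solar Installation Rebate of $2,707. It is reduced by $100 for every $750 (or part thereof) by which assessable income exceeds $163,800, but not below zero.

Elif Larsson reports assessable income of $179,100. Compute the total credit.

$11,162

Elderly Relief Credit: $179,100 is at or below the $193,000 threshold, so the full $10,300 applies.
Disability Support Credit: $179,100 meets or exceeds the $170,500 cutoff, so the credit is $0.
Energy Efficiency Rebate: 5% of the $72,400 excess over $106,700 is $3,620; credit = $3,875 − $3,620 = $255.
Solar Installation Rebate: income exceeds $163,800 by $15,300, which is 21 full-or-partial $750 increments; reduction = 21 × $100 = $2,100, leaving $607.
Total: $10,300 + $0 + $255 + $607 = $11,162.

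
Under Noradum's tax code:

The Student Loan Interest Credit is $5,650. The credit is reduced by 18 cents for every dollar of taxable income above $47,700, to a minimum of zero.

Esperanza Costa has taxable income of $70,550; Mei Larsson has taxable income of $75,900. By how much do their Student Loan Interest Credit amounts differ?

$963

Esperanza ($70,550): Student Loan Interest Credit: 18% of the $22,850 excess over $47,700 is $4,113; credit = $5,650 − $4,113 = $1,537.
Mei ($75,900): Student Loan Interest Credit: 18% of the $28,200 excess over $47,700 is $5,076; credit = $5,650 − $5,076 = $574.
Difference: |$1,537 − $574| = $963.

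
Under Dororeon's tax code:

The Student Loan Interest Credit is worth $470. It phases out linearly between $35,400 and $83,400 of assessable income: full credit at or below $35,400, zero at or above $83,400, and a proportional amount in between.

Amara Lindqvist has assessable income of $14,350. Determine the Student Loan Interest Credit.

Student Loan Interest Credit: $14,350 is at or below the $35,400 threshold, so the full $470 applies.

$470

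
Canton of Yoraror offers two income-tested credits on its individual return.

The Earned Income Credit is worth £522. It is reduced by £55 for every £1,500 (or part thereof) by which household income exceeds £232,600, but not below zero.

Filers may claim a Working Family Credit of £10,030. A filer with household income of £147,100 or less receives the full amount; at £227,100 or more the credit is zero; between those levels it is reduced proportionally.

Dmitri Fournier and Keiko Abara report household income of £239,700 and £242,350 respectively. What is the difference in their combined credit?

£110

Dmitri (£239,700): Earned Income Credit: income exceeds £232,600 by £7,100, which is 5 full-or-partial £1,500 increments; reduction = 5 × £55 = £275, leaving £247. Working Family Credit: £239,700 is at or above £227,100, so the credit is £0. total £247 + £0 = £247
Keiko (£242,350): Earned Income Credit: income exceeds £232,600 by £9,750, which is 7 full-or-partial £1,500 increments; reduction = 7 × £55 = £385, leaving £137. Working Family Credit: £242,350 is at or above £227,100, so the credit is £0. total £137 + £0 = £137
Difference: |£247 − £137| = £110.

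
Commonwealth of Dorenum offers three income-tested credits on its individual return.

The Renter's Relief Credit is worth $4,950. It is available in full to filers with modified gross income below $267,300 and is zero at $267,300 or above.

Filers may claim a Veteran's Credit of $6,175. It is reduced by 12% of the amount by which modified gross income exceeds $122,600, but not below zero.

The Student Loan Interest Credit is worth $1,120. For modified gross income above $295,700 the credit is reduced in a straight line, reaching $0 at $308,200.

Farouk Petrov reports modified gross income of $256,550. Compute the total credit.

$6,070

Renter's Relief Credit: $256,550 is below the $267,300 cutoff, so the full $4,950 applies.
Veteran's Credit: 12% of the $133,950 excess over $122,600 is $16,074 ≥ base, so the credit is $0.
Student Loan Interest Credit: $256,550 is at or below the $295,700 threshold, so the full $1,120 applies.
Total: $4,950 + $0 + $1,120 = $6,070.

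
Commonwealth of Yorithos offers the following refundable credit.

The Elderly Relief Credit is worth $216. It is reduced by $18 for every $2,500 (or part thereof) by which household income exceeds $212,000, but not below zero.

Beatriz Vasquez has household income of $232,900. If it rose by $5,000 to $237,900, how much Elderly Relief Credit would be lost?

At $232,900 — income exceeds $212,000 by $20,900, which is 9 full-or-partial $2,500 increments; reduction = 9 × $18 = $162, leaving $54.
At $237,900 — income exceeds $212,000 by $25,900, which is 11 full-or-partial $2,500 increments; reduction = 11 × $18 = $198, leaving $18.
Lost: $54 − $18 = $36.

$36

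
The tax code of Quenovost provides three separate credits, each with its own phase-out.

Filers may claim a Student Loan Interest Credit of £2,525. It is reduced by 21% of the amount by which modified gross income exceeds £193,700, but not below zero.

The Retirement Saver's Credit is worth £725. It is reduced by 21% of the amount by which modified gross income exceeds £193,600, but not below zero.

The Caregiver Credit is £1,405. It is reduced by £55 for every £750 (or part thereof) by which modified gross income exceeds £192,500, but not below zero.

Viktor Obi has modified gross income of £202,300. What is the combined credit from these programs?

£1,354

Student Loan Interest Credit: 21% of the £8,600 excess over £193,700 is £1,806; credit = £2,525 − £1,806 = £719.
Retirement Saver's Credit: 21% of the £8,700 excess over £193,600 is £1,827 ≥ base, so the credit is £0.
Caregiver Credit: income exceeds £192,500 by £9,800, which is 14 full-or-partial £750 increments; reduction = 14 × £55 = £770, leaving £635.
Total: £719 + £0 + £635 = £1,354.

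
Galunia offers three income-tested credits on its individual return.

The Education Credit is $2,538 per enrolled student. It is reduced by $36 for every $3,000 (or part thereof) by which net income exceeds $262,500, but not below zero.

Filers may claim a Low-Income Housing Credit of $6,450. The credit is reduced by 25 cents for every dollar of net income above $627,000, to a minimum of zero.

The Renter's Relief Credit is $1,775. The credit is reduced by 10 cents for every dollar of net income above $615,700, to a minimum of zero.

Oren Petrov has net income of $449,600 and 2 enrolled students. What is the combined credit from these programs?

$11,033

Education Credit: base = 2 × $2,538 = $5,076. income exceeds $262,500 by $187,100, which is 63 full-or-partial $3,000 increments; reduction = 63 × $36 = $2,268, leaving $2,808.
Low-Income Housing Credit: $449,600 is at or below the $627,000 threshold, so the full $6,450 applies.
Renter's Relief Credit: $449,600 is at or below the $615,700 threshold, so the full $1,775 applies.
Total: $2,808 + $6,450 + $1,775 = $11,033.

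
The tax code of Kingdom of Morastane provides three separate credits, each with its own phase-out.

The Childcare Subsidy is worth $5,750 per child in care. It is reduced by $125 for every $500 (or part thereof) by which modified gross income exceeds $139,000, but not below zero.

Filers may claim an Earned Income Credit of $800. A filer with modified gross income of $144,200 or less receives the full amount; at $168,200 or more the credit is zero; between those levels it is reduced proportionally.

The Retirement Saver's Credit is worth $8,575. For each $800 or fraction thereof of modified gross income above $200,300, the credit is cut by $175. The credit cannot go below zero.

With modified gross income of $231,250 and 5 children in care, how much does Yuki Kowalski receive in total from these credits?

Childcare Subsidy: base = 5 × $5,750 = $28,750. income exceeds $139,000 by $92,250, which is 185 full-or-partial $500 increments; reduction = 185 × $125 = $23,125, leaving $5,625.
Earned Income Credit: $231,250 is at or above $168,200, so the credit is $0.
Retirement Saver's Credit: income exceeds $200,300 by $30,950, which is 39 full-or-partial $800 increments; reduction = 39 × $175 = $6,825, leaving $1,750.
Total: $5,625 + $0 + $1,750 = $7,375.

$7,375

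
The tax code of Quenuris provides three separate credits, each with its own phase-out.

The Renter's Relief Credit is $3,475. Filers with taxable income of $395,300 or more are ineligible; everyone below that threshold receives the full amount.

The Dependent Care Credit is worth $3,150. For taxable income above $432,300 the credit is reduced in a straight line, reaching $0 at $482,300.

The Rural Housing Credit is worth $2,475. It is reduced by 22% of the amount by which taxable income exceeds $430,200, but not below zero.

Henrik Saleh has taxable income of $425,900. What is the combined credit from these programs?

$5,625

Renter's Relief Credit: $425,900 meets or exceeds the $395,300 cutoff, so the credit is $0.
Dependent Care Credit: $425,900 is at or below the $432,300 threshold, so the full $3,150 applies.
Rural Housing Credit: $425,900 is at or below the $430,200 threshold, so the full $2,475 applies.
Total: $0 + $3,150 + $2,475 = $5,625.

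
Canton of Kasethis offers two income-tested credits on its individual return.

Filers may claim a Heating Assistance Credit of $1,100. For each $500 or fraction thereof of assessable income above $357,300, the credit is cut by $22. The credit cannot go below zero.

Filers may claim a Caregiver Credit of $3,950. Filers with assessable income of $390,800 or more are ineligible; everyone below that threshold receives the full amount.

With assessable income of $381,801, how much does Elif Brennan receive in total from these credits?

$3,950

Heating Assistance Credit: income exceeds $357,300 by $24,501 → 50 increments × $22 = $1,100 ≥ base, so the credit is $0.
Caregiver Credit: $381,801 is below the $390,800 cutoff, so the full $3,950 applies.
Total: $0 + $3,950 = $3,950.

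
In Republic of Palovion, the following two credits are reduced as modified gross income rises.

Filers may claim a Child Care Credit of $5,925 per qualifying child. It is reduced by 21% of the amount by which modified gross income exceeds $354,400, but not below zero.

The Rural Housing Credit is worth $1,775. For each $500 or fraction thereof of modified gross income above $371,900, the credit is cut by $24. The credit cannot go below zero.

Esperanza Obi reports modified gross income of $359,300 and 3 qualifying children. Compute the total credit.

$18,521

Child Care Credit: base = 3 × $5,925 = $17,775. 21% of the $4,900 excess over $354,400 is $1,029; credit = $17,775 − $1,029 = $16,746.
Rural Housing Credit: $359,300 is at or below the $371,900 threshold, so the full $1,775 applies.
Total: $16,746 + $1,775 = $18,521.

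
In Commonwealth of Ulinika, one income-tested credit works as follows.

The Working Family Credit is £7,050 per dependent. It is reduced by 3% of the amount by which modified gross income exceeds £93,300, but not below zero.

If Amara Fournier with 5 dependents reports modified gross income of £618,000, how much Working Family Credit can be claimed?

Working Family Credit: base = 5 × £7,050 = £35,250. 3% of the £524,700 excess over £93,300 is £15,741; credit = £35,250 − £15,741 = £19,509.

£19,509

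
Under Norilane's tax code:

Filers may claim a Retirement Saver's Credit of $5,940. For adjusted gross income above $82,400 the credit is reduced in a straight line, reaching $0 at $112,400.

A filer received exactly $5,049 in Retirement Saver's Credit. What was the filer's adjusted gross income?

$86,900

$5,049 is 5,049/5,940 of the full $5,940, so 891/5,940 of the $30,000 range has been used: income = $82,400 + $30,000 × 891/5,940 = $86,900.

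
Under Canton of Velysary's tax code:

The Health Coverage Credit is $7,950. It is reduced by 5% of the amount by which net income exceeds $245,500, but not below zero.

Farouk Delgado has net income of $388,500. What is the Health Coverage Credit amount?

$800

Health Coverage Credit: 5% of the $143,000 excess over $245,500 is $7,150; credit = $7,950 − $7,150 = $800.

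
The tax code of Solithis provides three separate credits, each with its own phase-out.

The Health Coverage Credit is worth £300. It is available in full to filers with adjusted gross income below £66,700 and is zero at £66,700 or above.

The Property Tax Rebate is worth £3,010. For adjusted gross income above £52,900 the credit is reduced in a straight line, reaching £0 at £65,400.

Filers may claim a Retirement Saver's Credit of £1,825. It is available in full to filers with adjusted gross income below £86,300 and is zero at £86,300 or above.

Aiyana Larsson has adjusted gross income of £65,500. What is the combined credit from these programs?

£2,125

Health Coverage Credit: £65,500 is below the £66,700 cutoff, so the full £300 applies.
Property Tax Rebate: £65,500 is at or above £65,400, so the credit is £0.
Retirement Saver's Credit: £65,500 is below the £86,300 cutoff, so the full £1,825 applies.
Total: £300 + £0 + £1,825 = £2,125.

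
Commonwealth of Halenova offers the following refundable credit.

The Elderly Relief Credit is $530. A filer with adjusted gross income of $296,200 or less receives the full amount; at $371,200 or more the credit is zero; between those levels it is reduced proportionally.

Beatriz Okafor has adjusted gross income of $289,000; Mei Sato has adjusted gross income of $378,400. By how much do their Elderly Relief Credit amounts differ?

Beatriz ($289,000): Elderly Relief Credit: $289,000 is at or below the $296,200 threshold, so the full $530 applies.
Mei ($378,400): Elderly Relief Credit: $378,400 is at or above $371,200, so the credit is $0.
Difference: |$530 − $0| = $530.

$530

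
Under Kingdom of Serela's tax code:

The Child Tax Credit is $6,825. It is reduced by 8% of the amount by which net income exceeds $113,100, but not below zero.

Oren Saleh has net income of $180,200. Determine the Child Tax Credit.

$1,457

Child Tax Credit: 8% of the $67,100 excess over $113,100 is $5,368; credit = $6,825 − $5,368 = $1,457.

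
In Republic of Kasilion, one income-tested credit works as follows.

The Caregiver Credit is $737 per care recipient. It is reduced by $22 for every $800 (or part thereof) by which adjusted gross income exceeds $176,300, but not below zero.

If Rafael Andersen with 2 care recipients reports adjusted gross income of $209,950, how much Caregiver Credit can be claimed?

$528

Caregiver Credit: base = 2 × $737 = $1,474. income exceeds $176,300 by $33,650, which is 43 full-or-partial $800 increments; reduction = 43 × $22 = $946, leaving $528.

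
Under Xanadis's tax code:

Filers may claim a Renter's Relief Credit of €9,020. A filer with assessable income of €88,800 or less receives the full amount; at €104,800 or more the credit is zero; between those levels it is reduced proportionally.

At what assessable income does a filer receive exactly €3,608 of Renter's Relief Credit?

€3,608 is 3,608/9,020 of the full €9,020, so 5,412/9,020 of the €16,000 range has been used: income = €88,800 + €16,000 × 5,412/9,020 = €98,400.

€98,400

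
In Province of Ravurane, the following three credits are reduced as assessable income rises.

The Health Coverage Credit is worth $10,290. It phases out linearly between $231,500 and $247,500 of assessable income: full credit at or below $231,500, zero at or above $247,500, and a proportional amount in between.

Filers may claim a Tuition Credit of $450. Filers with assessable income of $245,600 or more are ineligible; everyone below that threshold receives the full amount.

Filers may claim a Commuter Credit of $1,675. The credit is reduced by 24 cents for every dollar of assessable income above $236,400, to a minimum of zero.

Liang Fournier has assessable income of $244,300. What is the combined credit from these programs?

$2,508

Health Coverage Credit: $244,300 is $12,800 into a $16,000 phase-out range, leaving 3,200/16,000 of the credit: $10,290 × 3,200/16,000 = $2,058.
Tuition Credit: $244,300 is below the $245,600 cutoff, so the full $450 applies.
Commuter Credit: 24% of the $7,900 excess over $236,400 is $1,896 ≥ base, so the credit is $0.
Total: $2,058 + $450 + $0 = $2,508.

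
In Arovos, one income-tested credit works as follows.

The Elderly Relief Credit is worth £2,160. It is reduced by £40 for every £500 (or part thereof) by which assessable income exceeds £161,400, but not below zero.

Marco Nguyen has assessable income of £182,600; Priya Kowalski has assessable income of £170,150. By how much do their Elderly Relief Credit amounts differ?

Marco (£182,600): Elderly Relief Credit: income exceeds £161,400 by £21,200, which is 43 full-or-partial £500 increments; reduction = 43 × £40 = £1,720, leaving £440.
Priya (£170,150): Elderly Relief Credit: income exceeds £161,400 by £8,750, which is 18 full-or-partial £500 increments; reduction = 18 × £40 = £720, leaving £1,440.
Difference: |£440 − £1,440| = £1,000.

£1,000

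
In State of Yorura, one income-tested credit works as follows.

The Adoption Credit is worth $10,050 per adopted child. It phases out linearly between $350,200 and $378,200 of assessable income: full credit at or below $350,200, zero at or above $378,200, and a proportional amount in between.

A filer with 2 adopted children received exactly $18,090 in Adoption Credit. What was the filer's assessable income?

Full credit = 2 × $10,050 = $20,100.
$18,090 is 18,090/20,100 of the full $20,100, so 2,010/20,100 of the $28,000 range has been used: income = $350,200 + $28,000 × 2,010/20,100 = $353,000.

$353,000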